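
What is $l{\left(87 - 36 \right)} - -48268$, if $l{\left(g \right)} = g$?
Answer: $48319$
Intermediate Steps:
$l{\left(87 - 36 \right)} - -48268 = \left(87 - 36\right) - -48268 = 51 + 48268 = 48319$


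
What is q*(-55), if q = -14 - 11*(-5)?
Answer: -2255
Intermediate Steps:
q = 41 (q = -14 + 55 = 41)
q*(-55) = 41*(-55) = -2255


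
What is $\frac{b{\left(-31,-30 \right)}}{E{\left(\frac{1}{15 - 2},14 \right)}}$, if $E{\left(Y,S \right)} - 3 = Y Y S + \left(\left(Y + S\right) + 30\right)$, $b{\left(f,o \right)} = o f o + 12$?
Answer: $- \frac{2356536}{3985} \approx -591.35$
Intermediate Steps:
$b{\left(f,o \right)} = 12 + f o^{2}$ ($b{\left(f,o \right)} = f o o + 12 = f o^{2} + 12 = 12 + f o^{2}$)
$E{\left(Y,S \right)} = 33 + S + Y + S Y^{2}$ ($E{\left(Y,S \right)} = 3 + \left(Y Y S + \left(\left(Y + S\right) + 30\right)\right) = 3 + \left(Y^{2} S + \left(\left(S + Y\right) + 30\right)\right) = 3 + \left(S Y^{2} + \left(30 + S + Y\right)\right) = 3 + \left(30 + S + Y + S Y^{2}\right) = 33 + S + Y + S Y^{2}$)
$\frac{b{\left(-31,-30 \right)}}{E{\left(\frac{1}{15 - 2},14 \right)}} = \frac{12 - 31 \left(-30\right)^{2}}{33 + 14 + \frac{1}{15 - 2} + 14 \left(\frac{1}{15 - 2}\right)^{2}} = \frac{12 - 27900}{33 + 14 + \frac{1}{13} + 14 \left(\frac{1}{13}\right)^{2}} = \frac{12 - 27900}{33 + 14 + \frac{1}{13} + \frac{14}{169}} = - \frac{27888}{33 + 14 + \frac{1}{13} + 14 \cdot \frac{1}{169}} = - \frac{27888}{33 + 14 + \frac{1}{13} + \frac{14}{169}} = - \frac{27888}{\frac{7970}{169}} = \left(-27888\right) \frac{169}{7970} = - \frac{2356536}{3985}$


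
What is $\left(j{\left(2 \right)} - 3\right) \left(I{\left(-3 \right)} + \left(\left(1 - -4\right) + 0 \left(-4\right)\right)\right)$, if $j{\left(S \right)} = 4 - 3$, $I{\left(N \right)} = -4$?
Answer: $-2$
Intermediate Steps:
$j{\left(S \right)} = 1$ ($j{\left(S \right)} = 4 - 3 = 1$)
$\left(j{\left(2 \right)} - 3\right) \left(I{\left(-3 \right)} + \left(\left(1 - -4\right) + 0 \left(-4\right)\right)\right) = \left(1 - 3\right) \left(-4 + \left(\left(1 - -4\right) + 0 \left(-4\right)\right)\right) = \left(1 - 3\right) \left(-4 + \left(\left(1 + 4\right) + 0\right)\right) = - 2 \left(-4 + \left(5 + 0\right)\right) = - 2 \left(-4 + 5\right) = \left(-2\right) 1 = -2$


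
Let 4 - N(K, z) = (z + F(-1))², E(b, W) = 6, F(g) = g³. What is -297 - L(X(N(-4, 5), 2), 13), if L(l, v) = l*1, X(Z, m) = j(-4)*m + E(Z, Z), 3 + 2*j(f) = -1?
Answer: -299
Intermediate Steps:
N(K, z) = 4 - (-1 + z)² (N(K, z) = 4 - (z + (-1)³)² = 4 - (z - 1)² = 4 - (-1 + z)²)
j(f) = -2 (j(f) = -3/2 + (½)*(-1) = -3/2 - ½ = -2)
X(Z, m) = 6 - 2*m (X(Z, m) = -2*m + 6 = 6 - 2*m)
L(l, v) = l
-297 - L(X(N(-4, 5), 2), 13) = -297 - (6 - 2*2) = -297 - (6 - 4) = -297 - 1*2 = -297 - 2 = -299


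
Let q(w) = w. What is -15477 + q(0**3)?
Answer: -15477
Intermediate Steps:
-15477 + q(0**3) = -15477 + 0**3 = -15477 + 0 = -15477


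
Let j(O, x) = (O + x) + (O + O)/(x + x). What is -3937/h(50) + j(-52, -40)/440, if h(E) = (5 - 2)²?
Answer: -17330963/39600 ≈ -437.65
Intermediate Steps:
h(E) = 9 (h(E) = 3² = 9)
j(O, x) = O + x + O/x (j(O, x) = (O + x) + (2*O)/((2*x)) = (O + x) + (2*O)*(1/(2*x)) = (O + x) + O/x = O + x + O/x)
-3937/h(50) + j(-52, -40)/440 = -3937/9 + (-52 - 40 - 52/(-40))/440 = -3937*⅑ + (-52 - 40 - 52*(-1/40))*(1/440) = -3937/9 + (-52 - 40 + 13/10)*(1/440) = -3937/9 - 907/10*1/440 = -3937/9 - 907/4400 = -17330963/39600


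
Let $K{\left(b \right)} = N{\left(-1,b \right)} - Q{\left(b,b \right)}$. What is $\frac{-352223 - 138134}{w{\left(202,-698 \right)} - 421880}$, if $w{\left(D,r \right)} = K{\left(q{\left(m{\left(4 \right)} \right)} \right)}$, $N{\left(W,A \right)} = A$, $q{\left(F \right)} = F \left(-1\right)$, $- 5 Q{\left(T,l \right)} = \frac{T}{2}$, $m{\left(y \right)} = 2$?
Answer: $\frac{2451785}{2109411} \approx 1.1623$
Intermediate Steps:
$Q{\left(T,l \right)} = - \frac{T}{10}$ ($Q{\left(T,l \right)} = - \frac{T \frac{1}{2}}{5} = - \frac{\frac{1}{2} T}{5} = - \frac{T}{10}$)
$q{\left(F \right)} = - F$
$K{\left(b \right)} = \frac{11 b}{10}$ ($K{\left(b \right)} = b - - \frac{b}{10} = b + \frac{b}{10} = \frac{11 b}{10}$)
$w{\left(D,r \right)} = - \frac{11}{5}$ ($w{\left(D,r \right)} = \frac{11 \left(\left(-1\right) 2\right)}{10} = \frac{11}{10} \left(-2\right) = - \frac{11}{5}$)
$\frac{-352223 - 138134}{w{\left(202,-698 \right)} - 421880} = \frac{-352223 - 138134}{- \frac{11}{5} - 421880} = - \frac{490357}{- \frac{2109411}{5}} = \left(-490357\right) \left(- \frac{5}{2109411}\right) = \frac{2451785}{2109411}$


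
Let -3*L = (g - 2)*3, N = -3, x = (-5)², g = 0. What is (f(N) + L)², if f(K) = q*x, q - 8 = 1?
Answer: 51529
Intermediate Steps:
x = 25
q = 9 (q = 8 + 1 = 9)
L = 2 (L = -(0 - 2)*3/3 = -(-2)*3/3 = -⅓*(-6) = 2)
f(K) = 225 (f(K) = 9*25 = 225)
(f(N) + L)² = (225 + 2)² = 227² = 51529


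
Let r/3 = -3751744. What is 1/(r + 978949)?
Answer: -1/10276283 ≈ -9.7311e-8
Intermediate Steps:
r = -11255232 (r = 3*(-3751744) = -11255232)
1/(r + 978949) = 1/(-11255232 + 978949) = 1/(-10276283) = -1/10276283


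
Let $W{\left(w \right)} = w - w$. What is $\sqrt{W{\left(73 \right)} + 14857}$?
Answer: $\sqrt{14857} \approx 121.89$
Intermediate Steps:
$W{\left(w \right)} = 0$
$\sqrt{W{\left(73 \right)} + 14857} = \sqrt{0 + 14857} = \sqrt{14857}$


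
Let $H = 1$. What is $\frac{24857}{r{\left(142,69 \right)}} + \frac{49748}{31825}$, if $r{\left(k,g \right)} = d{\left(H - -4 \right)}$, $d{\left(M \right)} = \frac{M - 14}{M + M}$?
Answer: $- \frac{7910292518}{286425} \approx -27617.0$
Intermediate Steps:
$d{\left(M \right)} = \frac{-14 + M}{2 M}$
$r{\left(k,g \right)} = - \frac{9}{10}$ ($r{\left(k,g \right)} = \frac{-14 + \left(1 - -4\right)}{2 \left(1 - -4\right)} = \frac{-14 + \left(1 + 4\right)}{2 \left(1 + 4\right)} = \frac{-14 + 5}{2 \cdot 5} = \frac{1}{2} \cdot \frac{1}{5} \left(-9\right) = - \frac{9}{10}$)
$\frac{24857}{r{\left(142,69 \right)}} + \frac{49748}{31825} = \frac{24857}{- \frac{9}{10}} + \frac{49748}{31825} = 24857 \left(- \frac{10}{9}\right) + 49748 \cdot \frac{1}{31825} = - \frac{248570}{9} + \frac{49748}{31825} = - \frac{7910292518}{286425}$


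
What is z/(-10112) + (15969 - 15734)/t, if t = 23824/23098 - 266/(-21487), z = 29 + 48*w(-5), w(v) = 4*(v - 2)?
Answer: 6276940613545/27864495744 ≈ 225.27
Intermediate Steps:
w(v) = -8 + 4*v (w(v) = 4*(-2 + v) = -8 + 4*v)
z = -1315 (z = 29 + 48*(-8 + 4*(-5)) = 29 + 48*(-8 - 20) = 29 + 48*(-28) = 29 - 1344 = -1315)
t = 259025178/248153363 (t = 23824*(1/23098) - 266*(-1/21487) = 11912/11549 + 266/21487 = 259025178/248153363 ≈ 1.0438)
z/(-10112) + (15969 - 15734)/t = -1315/(-10112) + (15969 - 15734)/(259025178/248153363) = -1315*(-1/10112) + 235*(248153363/259025178) = 1315/10112 + 1240766815/5511174 = 6276940613545/27864495744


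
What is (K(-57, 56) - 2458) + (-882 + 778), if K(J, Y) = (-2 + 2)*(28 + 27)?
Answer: -2562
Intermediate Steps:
K(J, Y) = 0 (K(J, Y) = 0*55 = 0)
(K(-57, 56) - 2458) + (-882 + 778) = (0 - 2458) + (-882 + 778) = -2458 - 104 = -2562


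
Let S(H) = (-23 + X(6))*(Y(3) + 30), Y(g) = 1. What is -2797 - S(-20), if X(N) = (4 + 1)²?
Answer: -2859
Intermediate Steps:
X(N) = 25 (X(N) = 5² = 25)
S(H) = 62 (S(H) = (-23 + 25)*(1 + 30) = 2*31 = 62)
-2797 - S(-20) = -2797 - 1*62 = -2797 - 62 = -2859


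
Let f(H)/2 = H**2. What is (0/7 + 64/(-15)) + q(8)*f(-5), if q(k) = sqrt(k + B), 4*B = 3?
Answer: -64/15 + 25*sqrt(35) ≈ 143.64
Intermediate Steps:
B = 3/4 (B = (1/4)*3 = 3/4 ≈ 0.75000)
f(H) = 2*H**2
q(k) = sqrt(3/4 + k) (q(k) = sqrt(k + 3/4) = sqrt(3/4 + k))
(0/7 + 64/(-15)) + q(8)*f(-5) = (0/7 + 64/(-15)) + (sqrt(3 + 4*8)/2)*(2*(-5)**2) = (0*(1/7) + 64*(-1/15)) + (sqrt(3 + 32)/2)*(2*25) = (0 - 64/15) + (sqrt(35)/2)*50 = -64/15 + 25*sqrt(35)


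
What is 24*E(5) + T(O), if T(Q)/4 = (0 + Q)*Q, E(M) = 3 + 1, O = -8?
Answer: 352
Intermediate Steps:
E(M) = 4
T(Q) = 4*Q² (T(Q) = 4*((0 + Q)*Q) = 4*(Q*Q) = 4*Q²)
24*E(5) + T(O) = 24*4 + 4*(-8)² = 96 + 4*64 = 96 + 256 = 352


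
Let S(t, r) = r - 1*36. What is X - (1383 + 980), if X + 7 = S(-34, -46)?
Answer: -2452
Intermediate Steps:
S(t, r) = -36 + r (S(t, r) = r - 36 = -36 + r)
X = -89 (X = -7 + (-36 - 46) = -7 - 82 = -89)
X - (1383 + 980) = -89 - (1383 + 980) = -89 - 1*2363 = -89 - 2363 = -2452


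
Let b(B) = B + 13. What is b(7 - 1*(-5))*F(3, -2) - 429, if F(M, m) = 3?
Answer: -354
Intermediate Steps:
b(B) = 13 + B
b(7 - 1*(-5))*F(3, -2) - 429 = (13 + (7 - 1*(-5)))*3 - 429 = (13 + (7 + 5))*3 - 429 = (13 + 12)*3 - 429 = 25*3 - 429 = 75 - 429 = -354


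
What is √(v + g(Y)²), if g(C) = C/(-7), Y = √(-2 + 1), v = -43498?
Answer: I*√2131403/7 ≈ 208.56*I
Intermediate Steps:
Y = I (Y = √(-1) = I ≈ 1.0*I)
g(C) = -C/7 (g(C) = C*(-⅐) = -C/7)
√(v + g(Y)²) = √(-43498 + (-I/7)²) = √(-43498 - 1/49) = √(-2131403/49) = I*√2131403/7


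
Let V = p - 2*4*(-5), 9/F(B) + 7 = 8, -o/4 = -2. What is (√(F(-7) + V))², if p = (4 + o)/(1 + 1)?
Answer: 55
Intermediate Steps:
o = 8 (o = -4*(-2) = 8)
F(B) = 9 (F(B) = 9/(-7 + 8) = 9/1 = 9*1 = 9)
p = 6 (p = (4 + 8)/(1 + 1) = 12/2 = 12*(½) = 6)
V = 46 (V = 6 - 2*4*(-5) = 6 - 8*(-5) = 6 + 40 = 46)
(√(F(-7) + V))² = (√(9 + 46))² = (√55)² = 55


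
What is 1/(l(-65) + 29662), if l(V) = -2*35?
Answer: 1/29592 ≈ 3.3793e-5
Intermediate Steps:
l(V) = -70
1/(l(-65) + 29662) = 1/(-70 + 29662) = 1/29592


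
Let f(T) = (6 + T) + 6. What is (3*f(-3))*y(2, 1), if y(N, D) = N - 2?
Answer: 0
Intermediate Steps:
y(N, D) = -2 + N
f(T) = 12 + T
(3*f(-3))*y(2, 1) = (3*(12 - 3))*(-2 + 2) = (3*9)*0 = 27*0 = 0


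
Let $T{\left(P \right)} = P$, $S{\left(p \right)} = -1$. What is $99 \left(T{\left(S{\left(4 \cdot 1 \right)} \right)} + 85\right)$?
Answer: $8316$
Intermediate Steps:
$99 \left(T{\left(S{\left(4 \cdot 1 \right)} \right)} + 85\right) = 99 \left(-1 + 85\right) = 99 \cdot 84 = 8316$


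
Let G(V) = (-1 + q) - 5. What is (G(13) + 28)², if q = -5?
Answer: 289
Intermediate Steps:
G(V) = -11 (G(V) = (-1 - 5) - 5 = -6 - 5 = -11)
(G(13) + 28)² = (-11 + 28)² = 17² = 289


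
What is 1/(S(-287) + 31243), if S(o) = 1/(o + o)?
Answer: 574/17933481 ≈ 3.2007e-5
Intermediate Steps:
S(o) = 1/(2*o)
1/(S(-287) + 31243) = 1/((1/2)/(-287) + 31243) = 1/((1/2)*(-1/287) + 31243) = 1/(-1/574 + 31243) = 1/(17933481/574) = 574/17933481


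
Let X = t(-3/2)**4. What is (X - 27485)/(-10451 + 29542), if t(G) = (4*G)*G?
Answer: -20924/19091 ≈ -1.0960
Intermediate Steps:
t(G) = 4*G**2
X = 6561 (X = (4*(-3/2)**2)**4 = (4*(9/4))**4 = 9**4 = 6561)
(X - 27485)/(-10451 + 29542) = (6561 - 27485)/(-10451 + 29542) = -20924/19091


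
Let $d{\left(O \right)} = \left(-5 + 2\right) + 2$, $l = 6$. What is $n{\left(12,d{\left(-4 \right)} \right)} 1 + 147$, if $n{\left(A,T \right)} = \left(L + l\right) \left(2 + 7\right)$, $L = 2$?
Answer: $219$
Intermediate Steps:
$d{\left(O \right)} = -1$ ($d{\left(O \right)} = -3 + 2 = -1$)
$n{\left(A,T \right)} = 72$ ($n{\left(A,T \right)} = \left(2 + 6\right) \left(2 + 7\right) = 8 \cdot 9 = 72$)
$n{\left(12,d{\left(-4 \right)} \right)} 1 + 147 = 72 \cdot 1 + 147 = 72 + 147 = 219$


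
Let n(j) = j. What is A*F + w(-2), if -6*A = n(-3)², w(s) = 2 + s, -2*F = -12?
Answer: -9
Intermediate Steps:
F = 6 (F = -½*(-12) = 6)
A = -3/2 (A = -⅙*(-3)² = -⅙*9 = -3/2 ≈ -1.5000)
A*F + w(-2) = -3/2*6 + (2 - 2) = -9 + 0 = -9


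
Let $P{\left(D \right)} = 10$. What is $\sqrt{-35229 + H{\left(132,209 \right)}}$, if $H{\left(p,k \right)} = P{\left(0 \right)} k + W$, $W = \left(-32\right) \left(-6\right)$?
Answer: $i \sqrt{32947} \approx 181.51 i$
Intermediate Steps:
$W = 192$
$H{\left(p,k \right)} = 192 + 10 k$ ($H{\left(p,k \right)} = 10 k + 192 = 192 + 10 k$)
$\sqrt{-35229 + H{\left(132,209 \right)}} = \sqrt{-35229 + \left(192 + 10 \cdot 209\right)} = \sqrt{-35229 + \left(192 + 2090\right)} = \sqrt{-35229 + 2282} = \sqrt{-32947} = i \sqrt{32947}$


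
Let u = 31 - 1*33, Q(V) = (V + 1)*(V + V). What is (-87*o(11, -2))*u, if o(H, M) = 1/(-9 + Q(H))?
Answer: 58/85 ≈ 0.68235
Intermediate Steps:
Q(V) = 2*V*(1 + V) (Q(V) = (1 + V)*(2*V) = 2*V*(1 + V))
u = -2 (u = 31 - 33 = -2)
o(H, M) = 1/(-9 + 2*H*(1 + H))
(-87*o(11, -2))*u = -87/(-9 + 2*11*(1 + 11))*(-2) = -87/(-9 + 2*11*12)*(-2) = -87/(-9 + 264)*(-2) = -87/255*(-2) = -87*1/255*(-2) = -29/85*(-2) = 58/85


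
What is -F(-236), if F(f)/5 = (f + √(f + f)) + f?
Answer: 2360 - 10*I*√118 ≈ 2360.0 - 108.63*I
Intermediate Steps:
F(f) = 10*f + 5*√2*√f (F(f) = 5*((f + √(f + f)) + f) = 5*((f + √(2*f)) + f) = 5*((f + √2*√f) + f) = 5*(2*f + √2*√f) = 10*f + 5*√2*√f)
-F(-236) = -(10*(-236) + 5*√2*√(-236)) = -(-2360 + 5*√2*(2*I*√59)) = -(-2360 + 10*I*√118) = 2360 - 10*I*√118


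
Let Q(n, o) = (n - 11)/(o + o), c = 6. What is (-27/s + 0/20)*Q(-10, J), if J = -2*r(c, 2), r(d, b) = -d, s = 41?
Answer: 189/328 ≈ 0.57622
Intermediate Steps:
J = 12 (J = -(-2)*6 = -2*(-6) = 12)
Q(n, o) = (-11 + n)/(2*o) (Q(n, o) = (-11 + n)/((2*o)) = (-11 + n)*(1/(2*o)) = (-11 + n)/(2*o))
(-27/s + 0/20)*Q(-10, J) = (-27/41 + 0/20)*((½)*(-11 - 10)/12) = (-27*1/41 + 0*(1/20))*((½)*(1/12)*(-21)) = (-27/41 + 0)*(-7/8) = -27/41*(-7/8) = 189/328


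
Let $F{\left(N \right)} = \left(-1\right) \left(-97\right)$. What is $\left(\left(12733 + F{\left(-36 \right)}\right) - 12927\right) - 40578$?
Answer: $-40675$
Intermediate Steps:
$F{\left(N \right)} = 97$
$\left(\left(12733 + F{\left(-36 \right)}\right) - 12927\right) - 40578 = \left(\left(12733 + 97\right) - 12927\right) - 40578 = \left(12830 - 12927\right) - 40578 = -97 - 40578 = -40675$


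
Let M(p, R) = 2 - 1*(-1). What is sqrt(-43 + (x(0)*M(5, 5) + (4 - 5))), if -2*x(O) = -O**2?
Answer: 2*I*sqrt(11) ≈ 6.6332*I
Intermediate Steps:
M(p, R) = 3 (M(p, R) = 2 + 1 = 3)
x(O) = O**2/2 (x(O) = -(-1)*O**2/2 = O**2/2)
sqrt(-43 + (x(0)*M(5, 5) + (4 - 5))) = sqrt(-43 + (((1/2)*0**2)*3 + (4 - 5))) = sqrt(-43 + (((1/2)*0)*3 - 1)) = sqrt(-43 + (0*3 - 1)) = sqrt(-43 + (0 - 1)) = sqrt(-43 - 1) = sqrt(-44) = 2*I*sqrt(11)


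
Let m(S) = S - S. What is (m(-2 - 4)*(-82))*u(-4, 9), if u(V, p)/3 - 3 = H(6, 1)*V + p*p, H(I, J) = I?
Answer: 0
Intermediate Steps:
m(S) = 0
u(V, p) = 9 + 3*p**2 + 18*V (u(V, p) = 9 + 3*(6*V + p*p) = 9 + 3*(6*V + p**2) = 9 + 3*(p**2 + 6*V) = 9 + (3*p**2 + 18*V) = 9 + 3*p**2 + 18*V)
(m(-2 - 4)*(-82))*u(-4, 9) = (0*(-82))*(9 + 3*9**2 + 18*(-4)) = 0*(9 + 3*81 - 72) = 0*(9 + 243 - 72) = 0*180 = 0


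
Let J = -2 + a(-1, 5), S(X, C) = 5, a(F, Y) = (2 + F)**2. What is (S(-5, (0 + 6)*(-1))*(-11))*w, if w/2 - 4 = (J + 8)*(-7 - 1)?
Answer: 5720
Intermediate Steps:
J = -1 (J = -2 + (2 - 1)**2 = -2 + 1**2 = -2 + 1 = -1)
w = -104 (w = 8 + 2*((-1 + 8)*(-7 - 1)) = 8 + 2*(7*(-8)) = 8 + 2*(-56) = 8 - 112 = -104)
(S(-5, (0 + 6)*(-1))*(-11))*w = (5*(-11))*(-104) = -55*(-104) = 5720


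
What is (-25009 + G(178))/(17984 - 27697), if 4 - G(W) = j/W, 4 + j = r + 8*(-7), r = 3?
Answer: 4450833/1728914 ≈ 2.5744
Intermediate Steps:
j = -57 (j = -4 + (3 + 8*(-7)) = -4 + (3 - 56) = -4 - 53 = -57)
G(W) = 4 + 57/W (G(W) = 4 - (-57)/W = 4 + 57/W)
(-25009 + G(178))/(17984 - 27697) = (-25009 + (4 + 57/178))/(17984 - 27697) = (-25009 + (4 + 57*(1/178)))/(-9713) = (-25009 + (4 + 57/178))*(-1/9713) = (-25009 + 769/178)*(-1/9713) = -4450833/178*(-1/9713) = 4450833/1728914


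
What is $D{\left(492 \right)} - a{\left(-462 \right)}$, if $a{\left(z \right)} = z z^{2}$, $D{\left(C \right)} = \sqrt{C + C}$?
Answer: $98611128 + 2 \sqrt{246} \approx 9.8611 \cdot 10^{7}$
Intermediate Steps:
$D{\left(C \right)} = \sqrt{2} \sqrt{C}$ ($D{\left(C \right)} = \sqrt{2 C} = \sqrt{2} \sqrt{C}$)
$a{\left(z \right)} = z^{3}$
$D{\left(492 \right)} - a{\left(-462 \right)} = \sqrt{2} \sqrt{492} - \left(-462\right)^{3} = \sqrt{2} \cdot 2 \sqrt{123} - -98611128 = 2 \sqrt{246} + 98611128 = 98611128 + 2 \sqrt{246}$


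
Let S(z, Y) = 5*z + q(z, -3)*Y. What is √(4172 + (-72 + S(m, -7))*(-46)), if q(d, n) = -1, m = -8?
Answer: √9002 ≈ 94.879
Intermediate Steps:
S(z, Y) = -Y + 5*z (S(z, Y) = 5*z - Y = -Y + 5*z)
√(4172 + (-72 + S(m, -7))*(-46)) = √(4172 + (-72 + (-1*(-7) + 5*(-8)))*(-46)) = √(4172 + (-72 + (7 - 40))*(-46)) = √(4172 + (-72 - 33)*(-46)) = √(4172 - 105*(-46)) = √(4172 + 4830) = √9002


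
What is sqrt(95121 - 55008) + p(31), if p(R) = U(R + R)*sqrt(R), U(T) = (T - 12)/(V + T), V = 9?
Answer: 3*sqrt(4457) + 50*sqrt(31)/71 ≈ 204.20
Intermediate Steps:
U(T) = (-12 + T)/(9 + T) (U(T) = (T - 12)/(9 + T) = (-12 + T)/(9 + T))
p(R) = sqrt(R)*(-12 + 2*R)/(9 + 2*R) (p(R) = ((-12 + (R + R))/(9 + (R + R)))*sqrt(R) = ((-12 + 2*R)/(9 + 2*R))*sqrt(R) = sqrt(R)*(-12 + 2*R)/(9 + 2*R))
sqrt(95121 - 55008) + p(31) = sqrt(95121 - 55008) + 2*sqrt(31)*(-6 + 31)/(9 + 2*31) = sqrt(40113) + 2*sqrt(31)*25/(9 + 62) = 3*sqrt(4457) + 2*sqrt(31)*25/71 = 3*sqrt(4457) + 2*sqrt(31)*(1/71)*25 = 3*sqrt(4457) + 50*sqrt(31)/71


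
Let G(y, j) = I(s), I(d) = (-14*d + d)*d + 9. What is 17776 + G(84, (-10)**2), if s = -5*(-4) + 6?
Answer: 8997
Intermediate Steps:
s = 26 (s = 20 + 6 = 26)
I(d) = 9 - 13*d**2 (I(d) = (-13*d)*d + 9 = -13*d**2 + 9 = 9 - 13*d**2)
G(y, j) = -8779 (G(y, j) = 9 - 13*26**2 = 9 - 13*676 = 9 - 8788 = -8779)
17776 + G(84, (-10)**2) = 17776 - 8779 = 8997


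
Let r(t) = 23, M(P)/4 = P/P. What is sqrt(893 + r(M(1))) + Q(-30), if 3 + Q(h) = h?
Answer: -33 + 2*sqrt(229) ≈ -2.7345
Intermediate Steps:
M(P) = 4 (M(P) = 4*(P/P) = 4*1 = 4)
Q(h) = -3 + h
sqrt(893 + r(M(1))) + Q(-30) = sqrt(893 + 23) + (-3 - 30) = sqrt(916) - 33 = 2*sqrt(229) - 33 = -33 + 2*sqrt(229)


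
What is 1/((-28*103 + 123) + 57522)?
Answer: 1/54761 ≈ 1.8261e-5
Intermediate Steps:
1/((-28*103 + 123) + 57522) = 1/((-2884 + 123) + 57522) = 1/(-2761 + 57522) = 1/54761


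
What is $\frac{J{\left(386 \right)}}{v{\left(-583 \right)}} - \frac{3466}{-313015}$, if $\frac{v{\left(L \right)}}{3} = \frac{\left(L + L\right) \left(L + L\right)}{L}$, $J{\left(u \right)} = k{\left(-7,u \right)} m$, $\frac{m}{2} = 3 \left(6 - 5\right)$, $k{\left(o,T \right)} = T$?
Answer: $- \frac{58391217}{182487745} \approx -0.31997$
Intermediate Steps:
$m = 6$ ($m = 2 \cdot 3 \left(6 - 5\right) = 2 \cdot 3 \cdot 1 = 2 \cdot 3 = 6$)
$J{\left(u \right)} = 6 u$ ($J{\left(u \right)} = u 6 = 6 u$)
$v{\left(L \right)} = 12 L$ ($v{\left(L \right)} = 3 \frac{\left(L + L\right) \left(L + L\right)}{L} = 3 \frac{2 L 2 L}{L} = 3 \frac{4 L^{2}}{L} = 3 \cdot 4 L = 12 L$)
$\frac{J{\left(386 \right)}}{v{\left(-583 \right)}} - \frac{3466}{-313015} = \frac{6 \cdot 386}{12 \left(-583\right)} - \frac{3466}{-313015} = \frac{2316}{-6996} - - \frac{3466}{313015} = 2316 \left(- \frac{1}{6996}\right) + \frac{3466}{313015} = - \frac{193}{583} + \frac{3466}{313015} = - \frac{58391217}{182487745}$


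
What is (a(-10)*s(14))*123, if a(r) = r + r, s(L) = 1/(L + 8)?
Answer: -1230/11 ≈ -111.82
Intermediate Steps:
s(L) = 1/(8 + L)
a(r) = 2*r
(a(-10)*s(14))*123 = ((2*(-10))/(8 + 14))*123 = -20/22*123 = -20*1/22*123 = -10/11*123 = -1230/11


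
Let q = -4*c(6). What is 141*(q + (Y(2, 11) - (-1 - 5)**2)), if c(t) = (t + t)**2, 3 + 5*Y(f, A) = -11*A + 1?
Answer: -448803/5 ≈ -89761.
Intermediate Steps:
Y(f, A) = -2/5 - 11*A/5 (Y(f, A) = -3/5 + (-11*A + 1)/5 = -3/5 + (1 - 11*A)/5 = -3/5 + (1/5 - 11*A/5) = -2/5 - 11*A/5)
c(t) = 4*t**2 (c(t) = (2*t)**2 = 4*t**2)
q = -576 (q = -16*6**2 = -16*36 = -4*144 = -576)
141*(q + (Y(2, 11) - (-1 - 5)**2)) = 141*(-576 + ((-2/5 - 11/5*11) - (-1 - 5)**2)) = 141*(-576 + ((-2/5 - 121/5) - 1*(-6)**2)) = 141*(-576 + (-123/5 - 1*36)) = 141*(-576 + (-123/5 - 36)) = 141*(-576 - 303/5) = 141*(-3183/5) = -448803/5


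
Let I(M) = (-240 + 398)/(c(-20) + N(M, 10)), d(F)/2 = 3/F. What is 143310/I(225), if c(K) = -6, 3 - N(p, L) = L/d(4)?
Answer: -692665/79 ≈ -8767.9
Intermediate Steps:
d(F) = 6/F (d(F) = 2*(3/F) = 6/F)
N(p, L) = 3 - 2*L/3 (N(p, L) = 3 - L/(6/4) = 3 - L/(6*(¼)) = 3 - L/3/2 = 3 - L*2/3 = 3 - 2*L/3)
I(M) = -474/29 (I(M) = (-240 + 398)/(-6 + (3 - ⅔*10)) = 158/(-6 + (3 - 20/3)) = 158/(-6 - 11/3) = 158/(-29/3) = 158*(-3/29) = -474/29)
143310/I(225) = 143310/(-474/29) = 143310*(-29/474) = -692665/79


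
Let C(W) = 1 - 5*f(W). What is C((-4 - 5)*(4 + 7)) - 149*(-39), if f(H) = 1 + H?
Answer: 6302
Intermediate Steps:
C(W) = -4 - 5*W (C(W) = 1 - 5*(1 + W) = 1 + (-5 - 5*W) = -4 - 5*W)
C((-4 - 5)*(4 + 7)) - 149*(-39) = (-4 - 5*(-4 - 5)*(4 + 7)) - 149*(-39) = (-4 - (-45)*11) + 5811 = (-4 - 5*(-99)) + 5811 = (-4 + 495) + 5811 = 491 + 5811 = 6302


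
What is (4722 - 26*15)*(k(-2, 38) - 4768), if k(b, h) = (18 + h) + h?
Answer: -20247768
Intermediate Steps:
k(b, h) = 18 + 2*h
(4722 - 26*15)*(k(-2, 38) - 4768) = (4722 - 26*15)*((18 + 2*38) - 4768) = (4722 - 390)*((18 + 76) - 4768) = 4332*(94 - 4768) = 4332*(-4674) = -20247768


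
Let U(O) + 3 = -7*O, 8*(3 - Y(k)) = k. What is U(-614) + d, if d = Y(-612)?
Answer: 8749/2 ≈ 4374.5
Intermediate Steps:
Y(k) = 3 - k/8
d = 159/2 (d = 3 - 1/8*(-612) = 3 + 153/2 = 159/2 ≈ 79.500)
U(O) = -3 - 7*O
U(-614) + d = (-3 - 7*(-614)) + 159/2 = (-3 + 4298) + 159/2 = 4295 + 159/2 = 8749/2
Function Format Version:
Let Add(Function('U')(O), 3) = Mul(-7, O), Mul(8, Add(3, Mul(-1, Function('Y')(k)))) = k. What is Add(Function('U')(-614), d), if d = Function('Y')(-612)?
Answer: Rational(8749, 2) ≈ 4374.5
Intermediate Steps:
Function('Y')(k) = Add(3, Mul(Rational(-1, 8), k))
d = Rational(159, 2) (d = Add(3, Mul(Rational(-1, 8), -612)) = Add(3, Rational(153, 2)) = Rational(159, 2) ≈ 79.500)
Function('U')(O) = Add(-3, Mul(-7, O))
Add(Function('U')(-614), d) = Add(Add(-3, Mul(-7, -614)), Rational(159, 2)) = Add(Add(-3, 4298), Rational(159, 2)) = Add(4295, Rational(159, 2)) = Rational(8749, 2)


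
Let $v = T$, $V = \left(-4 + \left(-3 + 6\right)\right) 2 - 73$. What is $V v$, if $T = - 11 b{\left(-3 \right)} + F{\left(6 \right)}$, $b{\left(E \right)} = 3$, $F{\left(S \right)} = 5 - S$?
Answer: $2550$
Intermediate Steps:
$V = -75$ ($V = \left(-4 + 3\right) 2 - 73 = \left(-1\right) 2 - 73 = -2 - 73 = -75$)
$T = -34$ ($T = \left(-11\right) 3 + \left(5 - 6\right) = -33 + \left(5 - 6\right) = -33 - 1 = -34$)
$v = -34$
$V v = \left(-75\right) \left(-34\right) = 2550$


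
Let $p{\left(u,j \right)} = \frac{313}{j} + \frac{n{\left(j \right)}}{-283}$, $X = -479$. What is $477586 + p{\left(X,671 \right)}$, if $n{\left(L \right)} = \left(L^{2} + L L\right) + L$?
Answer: $\frac{90085653214}{189893} \approx 4.744 \cdot 10^{5}$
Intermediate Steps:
$n{\left(L \right)} = L + 2 L^{2}$ ($n{\left(L \right)} = \left(L^{2} + L^{2}\right) + L = 2 L^{2} + L = L + 2 L^{2}$)
$p{\left(u,j \right)} = \frac{313}{j} - \frac{j \left(1 + 2 j\right)}{283}$ ($p{\left(u,j \right)} = \frac{313}{j} + \frac{j \left(1 + 2 j\right)}{-283} = \frac{313}{j} + j \left(1 + 2 j\right) \left(- \frac{1}{283}\right) = \frac{313}{j} - \frac{j \left(1 + 2 j\right)}{283}$)
$477586 + p{\left(X,671 \right)} = 477586 + \frac{88579 - 671^{2} - 2 \cdot 671^{3}}{283 \cdot 671} = 477586 + \frac{1}{283} \cdot \frac{1}{671} \left(88579 - 450241 - 604223422\right) = 477586 + \frac{1}{283} \cdot \frac{1}{671} \left(-604585084\right) = 477586 - \frac{604585084}{189893} = \frac{90085653214}{189893}$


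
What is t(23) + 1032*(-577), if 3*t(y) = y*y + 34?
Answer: -1785829/3 ≈ -5.9528e+5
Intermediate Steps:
t(y) = 34/3 + y**2/3 (t(y) = (y*y + 34)/3 = (y**2 + 34)/3 = (34 + y**2)/3 = 34/3 + y**2/3)
t(23) + 1032*(-577) = (34/3 + (1/3)*23**2) + 1032*(-577) = (34/3 + (1/3)*529) - 595464 = (34/3 + 529/3) - 595464 = 563/3 - 595464 = -1785829/3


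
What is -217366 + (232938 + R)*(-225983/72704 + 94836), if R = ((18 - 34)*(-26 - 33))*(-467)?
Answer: -716749617157587/36352 ≈ -1.9717e+10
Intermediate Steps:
R = -440848 (R = -16*(-59)*(-467) = 944*(-467) = -440848)
-217366 + (232938 + R)*(-225983/72704 + 94836) = -217366 + (232938 - 440848)*(-225983/72704 + 94836) = -217366 - 207910*(-225983*1/72704 + 94836) = -217366 - 207910*(-225983/72704 + 94836) = -217366 - 207910*6894730561/72704 = -217366 - 716741715468755/36352 = -716749617157587/36352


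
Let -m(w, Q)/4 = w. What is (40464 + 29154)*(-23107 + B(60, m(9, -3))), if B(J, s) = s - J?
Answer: -1615346454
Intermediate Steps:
m(w, Q) = -4*w
(40464 + 29154)*(-23107 + B(60, m(9, -3))) = (40464 + 29154)*(-23107 + (-4*9 - 1*60)) = 69618*(-23107 + (-36 - 60)) = 69618*(-23107 - 96) = 69618*(-23203) = -1615346454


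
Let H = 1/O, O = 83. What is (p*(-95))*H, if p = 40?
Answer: -3800/83 ≈ -45.783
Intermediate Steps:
H = 1/83 ≈ 0.012048
(p*(-95))*H = (40*(-95))*(1/83) = -3800*1/83 = -3800/83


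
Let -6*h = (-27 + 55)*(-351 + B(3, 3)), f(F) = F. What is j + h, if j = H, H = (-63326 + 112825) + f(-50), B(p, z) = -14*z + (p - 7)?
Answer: 153905/3 ≈ 51302.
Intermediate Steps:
B(p, z) = -7 + p - 14*z (B(p, z) = -14*z + (-7 + p) = -7 + p - 14*z)
h = 5558/3 (h = -(-27 + 55)*(-351 + (-7 + 3 - 14*3))/6 = -14*(-351 + (-7 + 3 - 42))/3 = -14*(-351 - 46)/3 = -14*(-397)/3 = -⅙*(-11116) = 5558/3 ≈ 1852.7)
H = 49449 (H = (-63326 + 112825) - 50 = 49499 - 50 = 49449)
j = 49449
j + h = 49449 + 5558/3 = 153905/3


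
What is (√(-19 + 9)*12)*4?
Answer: 48*I*√10 ≈ 151.79*I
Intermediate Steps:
(√(-19 + 9)*12)*4 = (√(-10)*12)*4 = ((I*√10)*12)*4 = (12*I*√10)*4 = 48*I*√10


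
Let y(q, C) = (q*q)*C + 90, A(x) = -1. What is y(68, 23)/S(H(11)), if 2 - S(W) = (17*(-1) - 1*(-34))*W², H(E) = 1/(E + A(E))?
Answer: 10644200/183 ≈ 58165.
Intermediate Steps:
H(E) = 1/(-1 + E) (H(E) = 1/(E - 1) = 1/(-1 + E))
S(W) = 2 - 17*W² (S(W) = 2 - (17*(-1) - 1*(-34))*W² = 2 - (-17 + 34)*W² = 2 - 17*W²)
y(q, C) = 90 + C*q² (y(q, C) = q²*C + 90 = C*q² + 90 = 90 + C*q²)
y(68, 23)/S(H(11)) = (90 + 23*68²)/(2 - 17/(-1 + 11)²) = (90 + 23*4624)/(2 - 17*(1/10)²) = (90 + 106352)/(2 - 17*(⅒)²) = 106442/(2 - 17*1/100) = 106442/(2 - 17/100) = 106442/(183/100) = 106442*(100/183) = 10644200/183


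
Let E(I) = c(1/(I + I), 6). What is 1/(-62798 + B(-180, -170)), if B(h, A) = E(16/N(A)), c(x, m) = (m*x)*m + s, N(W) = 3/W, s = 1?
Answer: -1360/85403947 ≈ -1.5924e-5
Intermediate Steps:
c(x, m) = 1 + x*m² (c(x, m) = (m*x)*m + 1 = x*m² + 1 = 1 + x*m²)
E(I) = 1 + 18/I (E(I) = 1 + 6²/(I + I) = 1 + 36/(2*I) = 1 + (1/(2*I))*36 = 1 + 18/I)
B(h, A) = 3*(18 + 16*A/3)/(16*A) (B(h, A) = (18 + 16/((3/A)))/((16/((3/A)))) = (18 + 16*(A/3))/((16*(A/3))) = (18 + 16*A/3)/((16*A/3)) = (3/(16*A))*(18 + 16*A/3) = 3*(18 + 16*A/3)/(16*A))
1/(-62798 + B(-180, -170)) = 1/(-62798 + (27/8 - 170)/(-170)) = 1/(-62798 - 1/170*(-1333/8)) = 1/(-62798 + 1333/1360) = 1/(-85403947/1360) = -1360/85403947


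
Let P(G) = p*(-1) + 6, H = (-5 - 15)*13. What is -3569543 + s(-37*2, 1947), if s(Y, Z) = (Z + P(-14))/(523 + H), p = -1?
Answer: -938787855/263 ≈ -3.5695e+6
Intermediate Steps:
H = -260 (H = -20*13 = -260)
P(G) = 7 (P(G) = -1*(-1) + 6 = 1 + 6 = 7)
s(Y, Z) = 7/263 + Z/263 (s(Y, Z) = (Z + 7)/(523 - 260) = (7 + Z)/263 = (7 + Z)*(1/263) = 7/263 + Z/263)
-3569543 + s(-37*2, 1947) = -3569543 + (7/263 + (1/263)*1947) = -3569543 + (7/263 + 1947/263) = -3569543 + 1954/263 = -938787855/263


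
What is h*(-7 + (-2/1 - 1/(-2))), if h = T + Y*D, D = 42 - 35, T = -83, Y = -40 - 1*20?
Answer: 8551/2 ≈ 4275.5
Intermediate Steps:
Y = -60 (Y = -40 - 20 = -60)
D = 7
h = -503 (h = -83 - 60*7 = -83 - 420 = -503)
h*(-7 + (-2/1 - 1/(-2))) = -503*(-7 + (-2/1 - 1/(-2))) = -503*(-7 + (-2*1 - 1*(-½))) = -503*(-7 + (-2 + ½)) = -503*(-7 - 3/2) = -503*(-17/2) = 8551/2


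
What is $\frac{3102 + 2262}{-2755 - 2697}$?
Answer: $- \frac{1341}{1363} \approx -0.98386$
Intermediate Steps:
$\frac{3102 + 2262}{-2755 - 2697} = \frac{5364}{-5452} = 5364 \left(- \frac{1}{5452}\right) = - \frac{1341}{1363}$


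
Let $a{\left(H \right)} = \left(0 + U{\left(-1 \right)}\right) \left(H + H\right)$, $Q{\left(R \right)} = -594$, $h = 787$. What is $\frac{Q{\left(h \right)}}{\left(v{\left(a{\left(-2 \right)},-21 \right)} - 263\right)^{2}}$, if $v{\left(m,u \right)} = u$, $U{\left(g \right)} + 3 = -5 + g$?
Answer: $- \frac{297}{40328} \approx -0.0073646$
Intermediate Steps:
$U{\left(g \right)} = -8 + g$ ($U{\left(g \right)} = -3 + \left(-5 + g\right) = -8 + g$)
$a{\left(H \right)} = - 18 H$ ($a{\left(H \right)} = \left(0 - 9\right) \left(H + H\right) = \left(0 - 9\right) 2 H = - 9 \cdot 2 H = - 18 H$)
$\frac{Q{\left(h \right)}}{\left(v{\left(a{\left(-2 \right)},-21 \right)} - 263\right)^{2}} = - \frac{594}{\left(-21 - 263\right)^{2}} = - \frac{594}{\left(-284\right)^{2}} = - \frac{594}{80656} = \left(-594\right) \frac{1}{80656} = - \frac{297}{40328}$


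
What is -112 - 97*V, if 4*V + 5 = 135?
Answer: -6529/2 ≈ -3264.5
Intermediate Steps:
V = 65/2 (V = -5/4 + (¼)*135 = -5/4 + 135/4 = 65/2 ≈ 32.500)
-112 - 97*V = -112 - 97*65/2 = -112 - 6305/2 = -6529/2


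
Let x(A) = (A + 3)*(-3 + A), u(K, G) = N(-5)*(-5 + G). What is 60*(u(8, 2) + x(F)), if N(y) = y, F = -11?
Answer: 7620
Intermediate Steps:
u(K, G) = 25 - 5*G (u(K, G) = -5*(-5 + G) = 25 - 5*G)
x(A) = (-3 + A)*(3 + A) (x(A) = (3 + A)*(-3 + A) = (-3 + A)*(3 + A))
60*(u(8, 2) + x(F)) = 60*((25 - 5*2) + (-9 + (-11)²)) = 60*((25 - 10) + (-9 + 121)) = 60*(15 + 112) = 60*127 = 7620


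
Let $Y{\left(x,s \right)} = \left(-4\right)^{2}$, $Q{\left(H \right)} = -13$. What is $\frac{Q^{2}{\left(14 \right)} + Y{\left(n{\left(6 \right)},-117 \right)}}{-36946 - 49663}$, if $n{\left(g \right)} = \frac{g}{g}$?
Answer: $- \frac{185}{86609} \approx -0.002136$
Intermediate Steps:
$n{\left(g \right)} = 1$
$Y{\left(x,s \right)} = 16$
$\frac{Q^{2}{\left(14 \right)} + Y{\left(n{\left(6 \right)},-117 \right)}}{-36946 - 49663} = \frac{\left(-13\right)^{2} + 16}{-36946 - 49663} = \frac{169 + 16}{-86609} = 185 \left(- \frac{1}{86609}\right) = - \frac{185}{86609}$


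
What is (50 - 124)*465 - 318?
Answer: -34728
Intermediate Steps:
(50 - 124)*465 - 318 = -74*465 - 318 = -34410 - 318 = -34728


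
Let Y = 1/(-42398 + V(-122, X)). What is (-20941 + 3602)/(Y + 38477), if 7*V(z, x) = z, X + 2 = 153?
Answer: -5148087812/11424129109 ≈ -0.45063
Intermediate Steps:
X = 151 (X = -2 + 153 = 151)
V(z, x) = z/7
Y = -7/296908 (Y = 1/(-42398 + (1/7)*(-122)) = 1/(-42398 - 122/7) = 1/(-296908/7) = -7/296908 ≈ -2.3576e-5)
(-20941 + 3602)/(Y + 38477) = (-20941 + 3602)/(-7/296908 + 38477) = -17339/11424129109/296908 = -17339*296908/11424129109 = -5148087812/11424129109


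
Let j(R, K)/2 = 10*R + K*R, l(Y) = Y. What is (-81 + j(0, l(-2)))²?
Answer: 6561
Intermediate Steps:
j(R, K) = 20*R + 2*K*R (j(R, K) = 2*(10*R + K*R) = 20*R + 2*K*R)
(-81 + j(0, l(-2)))² = (-81 + 2*0*(10 - 2))² = (-81 + 2*0*8)² = (-81 + 0)² = (-81)² = 6561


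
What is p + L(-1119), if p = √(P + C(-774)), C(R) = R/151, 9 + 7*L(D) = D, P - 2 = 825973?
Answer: -1128/7 + 9*√232505421/151 ≈ 747.69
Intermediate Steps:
P = 825975 (P = 2 + 825973 = 825975)
L(D) = -9/7 + D/7
C(R) = R/151 (C(R) = R*(1/151) = R/151)
p = 9*√232505421/151 (p = √(825975 + (1/151)*(-774)) = √(825975 - 774/151) = √(124721451/151) = 9*√232505421/151 ≈ 908.83)
p + L(-1119) = 9*√232505421/151 + (-9/7 + (⅐)*(-1119)) = 9*√232505421/151 + (-9/7 - 1119/7) = 9*√232505421/151 - 1128/7 = -1128/7 + 9*√232505421/151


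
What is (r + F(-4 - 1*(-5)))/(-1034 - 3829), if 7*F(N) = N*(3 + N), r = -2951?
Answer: 20653/34041 ≈ 0.60671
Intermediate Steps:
F(N) = N*(3 + N)/7 (F(N) = (N*(3 + N))/7 = N*(3 + N)/7)
(r + F(-4 - 1*(-5)))/(-1034 - 3829) = (-2951 + (-4 - 1*(-5))*(3 + (-4 - 1*(-5)))/7)/(-1034 - 3829) = (-2951 + (-4 + 5)*(3 + (-4 + 5))/7)/(-4863) = (-2951 + (1/7)*1*(3 + 1))*(-1/4863) = (-2951 + (1/7)*1*4)*(-1/4863) = (-2951 + 4/7)*(-1/4863) = -20653/7*(-1/4863) = 20653/34041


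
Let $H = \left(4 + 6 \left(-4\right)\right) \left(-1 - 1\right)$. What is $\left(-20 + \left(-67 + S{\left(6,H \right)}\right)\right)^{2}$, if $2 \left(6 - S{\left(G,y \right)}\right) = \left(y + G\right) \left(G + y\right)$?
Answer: $1297321$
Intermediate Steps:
$H = 40$ ($H = \left(4 - 24\right) \left(-2\right) = \left(-20\right) \left(-2\right) = 40$)
$S{\left(G,y \right)} = 6 - \frac{\left(G + y\right)^{2}}{2}$ ($S{\left(G,y \right)} = 6 - \frac{\left(y + G\right) \left(G + y\right)}{2} = 6 - \frac{\left(G + y\right) \left(G + y\right)}{2} = 6 - \frac{\left(G + y\right)^{2}}{2}$)
$\left(-20 + \left(-67 + S{\left(6,H \right)}\right)\right)^{2} = \left(-20 + \left(-67 + \left(6 - \frac{\left(6 + 40\right)^{2}}{2}\right)\right)\right)^{2} = \left(-20 + \left(-67 + \left(6 - \frac{46^{2}}{2}\right)\right)\right)^{2} = \left(-20 + \left(-67 + \left(6 - 1058\right)\right)\right)^{2} = \left(-20 - 1119\right)^{2} = \left(-1139\right)^{2} = 1297321$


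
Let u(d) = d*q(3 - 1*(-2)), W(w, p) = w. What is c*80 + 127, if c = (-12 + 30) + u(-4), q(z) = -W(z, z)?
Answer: 3167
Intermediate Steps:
q(z) = -z
u(d) = -5*d (u(d) = d*(-(3 - 1*(-2))) = d*(-(3 + 2)) = d*(-1*5) = d*(-5) = -5*d)
c = 38 (c = (-12 + 30) - 5*(-4) = 18 + 20 = 38)
c*80 + 127 = 38*80 + 127 = 3040 + 127 = 3167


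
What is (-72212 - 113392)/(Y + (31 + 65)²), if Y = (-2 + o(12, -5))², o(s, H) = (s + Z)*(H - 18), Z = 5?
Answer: -61868/54555 ≈ -1.1340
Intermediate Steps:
o(s, H) = (-18 + H)*(5 + s) (o(s, H) = (s + 5)*(H - 18) = (5 + s)*(-18 + H) = (-18 + H)*(5 + s))
Y = 154449 (Y = (-2 + (-90 - 18*12 + 5*(-5) - 5*12))² = (-2 + (-90 - 216 - 25 - 60))² = (-2 - 391)² = (-393)² = 154449)
(-72212 - 113392)/(Y + (31 + 65)²) = (-72212 - 113392)/(154449 + (31 + 65)²) = -185604/(154449 + 96²) = -185604/(154449 + 9216) = -185604/163665 = -185604*1/163665 = -61868/54555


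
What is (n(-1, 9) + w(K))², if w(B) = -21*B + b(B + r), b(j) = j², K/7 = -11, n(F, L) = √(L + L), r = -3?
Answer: 64272307 + 48102*√2 ≈ 6.4340e+7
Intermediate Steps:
n(F, L) = √2*√L (n(F, L) = √(2*L) = √2*√L)
K = -77 (K = 7*(-11) = -77)
w(B) = (-3 + B)² - 21*B (w(B) = -21*B + (B - 3)² = -21*B + (-3 + B)² = (-3 + B)² - 21*B)
(n(-1, 9) + w(K))² = (√2*√9 + ((-3 - 77)² - 21*(-77)))² = (√2*3 + ((-80)² + 1617))² = (3*√2 + (6400 + 1617))² = (3*√2 + 8017)² = (8017 + 3*√2)²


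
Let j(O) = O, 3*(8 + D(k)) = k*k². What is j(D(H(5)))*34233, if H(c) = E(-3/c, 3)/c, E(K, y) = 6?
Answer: -31768224/125 ≈ -2.5415e+5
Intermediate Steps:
H(c) = 6/c
D(k) = -8 + k³/3 (D(k) = -8 + (k*k²)/3 = -8 + k³/3)
j(D(H(5)))*34233 = (-8 + (6/5)³/3)*34233 = (-8 + (⅓)*(216/125))*34233 = (-8 + 72/125)*34233 = -928/125*34233 = -31768224/125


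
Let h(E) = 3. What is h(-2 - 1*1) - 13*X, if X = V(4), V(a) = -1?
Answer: 16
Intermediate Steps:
X = -1
h(-2 - 1*1) - 13*X = 3 - 13*(-1) = 3 + 13 = 16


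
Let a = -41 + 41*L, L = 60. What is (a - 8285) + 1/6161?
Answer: -36140425/6161 ≈ -5866.0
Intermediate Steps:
a = 2419 (a = -41 + 41*60 = -41 + 2460 = 2419)
(a - 8285) + 1/6161 = (2419 - 8285) + 1/6161 = -5866 + 1/6161 = -36140425/6161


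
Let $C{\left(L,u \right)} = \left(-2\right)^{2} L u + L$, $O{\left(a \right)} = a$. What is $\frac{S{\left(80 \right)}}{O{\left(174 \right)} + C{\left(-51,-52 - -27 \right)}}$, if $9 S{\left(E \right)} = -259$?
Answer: $- \frac{259}{47007} \approx -0.0055098$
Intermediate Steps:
$S{\left(E \right)} = - \frac{259}{9}$ ($S{\left(E \right)} = \frac{1}{9} \left(-259\right) = - \frac{259}{9}$)
$C{\left(L,u \right)} = L + 4 L u$ ($C{\left(L,u \right)} = 4 L u + L = L + 4 L u$)
$\frac{S{\left(80 \right)}}{O{\left(174 \right)} + C{\left(-51,-52 - -27 \right)}} = - \frac{259}{9 \left(174 - 51 \left(1 + 4 \left(-52 - -27\right)\right)\right)} = - \frac{259}{9 \left(174 - 51 \left(1 + 4 \left(-52 + 27\right)\right)\right)} = - \frac{259}{9 \left(174 - 51 \left(1 + 4 \left(-25\right)\right)\right)} = - \frac{259}{9 \left(174 - 51 \left(1 - 100\right)\right)} = - \frac{259}{9 \left(174 - -5049\right)} = - \frac{259}{9 \left(174 + 5049\right)} = - \frac{259}{9 \cdot 5223} = \left(- \frac{259}{9}\right) \frac{1}{5223} = - \frac{259}{47007}$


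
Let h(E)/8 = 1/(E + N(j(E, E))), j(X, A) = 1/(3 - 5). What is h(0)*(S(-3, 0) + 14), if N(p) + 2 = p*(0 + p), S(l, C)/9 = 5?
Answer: -1888/7 ≈ -269.71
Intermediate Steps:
j(X, A) = -1/2 (j(X, A) = 1/(-2) = -1/2)
S(l, C) = 45 (S(l, C) = 9*5 = 45)
N(p) = -2 + p**2 (N(p) = -2 + p*(0 + p) = -2 + p*p = -2 + p**2)
h(E) = 8/(-7/4 + E) (h(E) = 8/(E + (-2 + (-1/2)**2)) = 8/(E + (-2 + 1/4)) = 8/(E - 7/4) = 8/(-7/4 + E))
h(0)*(S(-3, 0) + 14) = (32/(-7 + 4*0))*(45 + 14) = (32/(-7 + 0))*59 = (32/(-7))*59 = (32*(-1/7))*59 = -32/7*59 = -1888/7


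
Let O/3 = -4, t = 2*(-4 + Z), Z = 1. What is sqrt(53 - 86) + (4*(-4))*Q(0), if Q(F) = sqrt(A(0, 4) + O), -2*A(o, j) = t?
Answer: I*(-48 + sqrt(33)) ≈ -42.255*I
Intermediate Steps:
t = -6 (t = 2*(-4 + 1) = 2*(-3) = -6)
A(o, j) = 3 (A(o, j) = -1/2*(-6) = 3)
O = -12 (O = 3*(-4) = -12)
Q(F) = 3*I (Q(F) = sqrt(3 - 12) = sqrt(-9) = 3*I)
sqrt(53 - 86) + (4*(-4))*Q(0) = sqrt(53 - 86) + (4*(-4))*(3*I) = sqrt(-33) - 48*I = I*sqrt(33) - 48*I = -48*I + I*sqrt(33)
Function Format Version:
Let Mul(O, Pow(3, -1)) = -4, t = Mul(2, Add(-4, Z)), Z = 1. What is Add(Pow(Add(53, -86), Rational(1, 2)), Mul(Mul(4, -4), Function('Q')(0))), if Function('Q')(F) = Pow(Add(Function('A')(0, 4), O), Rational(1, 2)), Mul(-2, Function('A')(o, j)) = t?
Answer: Mul(I, Add(-48, Pow(33, Rational(1, 2)))) ≈ Mul(-42.255, I)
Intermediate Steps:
t = -6 (t = Mul(2, Add(-4, 1)) = Mul(2, -3) = -6)
Function('A')(o, j) = 3 (Function('A')(o, j) = Mul(Rational(-1, 2), -6) = 3)
O = -12 (O = Mul(3, -4) = -12)
Function('Q')(F) = Mul(3, I) (Function('Q')(F) = Pow(Add(3, -12), Rational(1, 2)) = Pow(-9, Rational(1, 2)) = Mul(3, I))
Add(Pow(Add(53, -86), Rational(1, 2)), Mul(Mul(4, -4), Function('Q')(0))) = Add(Pow(Add(53, -86), Rational(1, 2)), Mul(Mul(4, -4), Mul(3, I))) = Add(Pow(-33, Rational(1, 2)), Mul(-16, Mul(3, I))) = Add(Mul(I, Pow(33, Rational(1, 2))), Mul(-48, I)) = Add(Mul(-48, I), Mul(I, Pow(33, Rational(1, 2))))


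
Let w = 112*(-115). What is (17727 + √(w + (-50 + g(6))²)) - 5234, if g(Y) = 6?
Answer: 12493 + 24*I*√19 ≈ 12493.0 + 104.61*I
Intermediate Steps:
w = -12880
(17727 + √(w + (-50 + g(6))²)) - 5234 = (17727 + √(-12880 + (-50 + 6)²)) - 5234 = (17727 + √(-12880 + (-44)²)) - 5234 = (17727 + √(-12880 + 1936)) - 5234 = (17727 + √(-10944)) - 5234 = (17727 + 24*I*√19) - 5234 = 12493 + 24*I*√19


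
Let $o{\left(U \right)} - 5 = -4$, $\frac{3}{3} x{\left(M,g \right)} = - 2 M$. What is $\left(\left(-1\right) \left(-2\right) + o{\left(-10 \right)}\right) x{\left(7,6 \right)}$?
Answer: $-42$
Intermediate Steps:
$x{\left(M,g \right)} = - 2 M$
$o{\left(U \right)} = 1$ ($o{\left(U \right)} = 5 - 4 = 1$)
$\left(\left(-1\right) \left(-2\right) + o{\left(-10 \right)}\right) x{\left(7,6 \right)} = \left(\left(-1\right) \left(-2\right) + 1\right) \left(\left(-2\right) 7\right) = \left(2 + 1\right) \left(-14\right) = 3 \left(-14\right) = -42$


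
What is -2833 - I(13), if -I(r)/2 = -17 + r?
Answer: -2841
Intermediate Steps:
I(r) = 34 - 2*r (I(r) = -2*(-17 + r) = 34 - 2*r)
-2833 - I(13) = -2833 - (34 - 2*13) = -2833 - (34 - 26) = -2833 - 1*8 = -2833 - 8 = -2841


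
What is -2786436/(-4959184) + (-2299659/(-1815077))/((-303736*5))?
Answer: 480053645640947919/854380970313543640 ≈ 0.56187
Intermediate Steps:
-2786436/(-4959184) + (-2299659/(-1815077))/((-303736*5)) = -2786436*(-1/4959184) - 2299659*(-1/1815077)/(-1518680) = 696609/1239796 + (2299659/1815077)*(-1/1518680) = 696609/1239796 - 2299659/2756521138360 = 480053645640947919/854380970313543640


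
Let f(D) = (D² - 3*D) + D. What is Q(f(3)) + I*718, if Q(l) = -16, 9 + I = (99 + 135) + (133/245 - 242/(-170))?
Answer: 19390558/119 ≈ 1.6295e+5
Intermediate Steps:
f(D) = D² - 2*D
I = 27009/119 (I = -9 + ((99 + 135) + (133/245 - 242/(-170))) = -9 + (234 + (133*(1/245) - 242*(-1/170))) = -9 + (234 + (19/35 + 121/85)) = -9 + (234 + 234/119) = -9 + 28080/119 = 27009/119 ≈ 226.97)
Q(f(3)) + I*718 = -16 + (27009/119)*718 = -16 + 19392462/119 = 19390558/119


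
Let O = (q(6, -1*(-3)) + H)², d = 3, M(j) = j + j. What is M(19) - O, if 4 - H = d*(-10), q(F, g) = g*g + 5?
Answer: -2266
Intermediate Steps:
M(j) = 2*j
q(F, g) = 5 + g² (q(F, g) = g² + 5 = 5 + g²)
H = 34 (H = 4 - 3*(-10) = 4 - 1*(-30) = 4 + 30 = 34)
O = 2304 (O = ((5 + (-1*(-3))²) + 34)² = ((5 + 3²) + 34)² = ((5 + 9) + 34)² = (14 + 34)² = 48² = 2304)
M(19) - O = 2*19 - 1*2304 = 38 - 2304 = -2266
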